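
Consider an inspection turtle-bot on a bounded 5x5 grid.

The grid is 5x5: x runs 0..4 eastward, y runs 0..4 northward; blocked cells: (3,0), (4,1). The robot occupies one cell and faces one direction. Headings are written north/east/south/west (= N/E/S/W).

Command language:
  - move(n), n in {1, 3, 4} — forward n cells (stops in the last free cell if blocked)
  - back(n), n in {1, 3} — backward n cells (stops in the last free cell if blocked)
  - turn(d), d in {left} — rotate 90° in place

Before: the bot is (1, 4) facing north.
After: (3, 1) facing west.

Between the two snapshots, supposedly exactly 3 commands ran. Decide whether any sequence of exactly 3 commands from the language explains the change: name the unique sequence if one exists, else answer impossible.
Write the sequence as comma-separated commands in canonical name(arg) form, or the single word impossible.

back(3), turn(left), back(3)

key: position moved to (3,1) AND the heading swung to W — translation plus rotation needed
t0: (1, 4) facing north
step 1 (back(3)): (1, 1) facing north
step 2 (turn(left)): (1, 1) facing west
step 3 (back(3)): (3, 1) facing west
no rival 3-sequence matches.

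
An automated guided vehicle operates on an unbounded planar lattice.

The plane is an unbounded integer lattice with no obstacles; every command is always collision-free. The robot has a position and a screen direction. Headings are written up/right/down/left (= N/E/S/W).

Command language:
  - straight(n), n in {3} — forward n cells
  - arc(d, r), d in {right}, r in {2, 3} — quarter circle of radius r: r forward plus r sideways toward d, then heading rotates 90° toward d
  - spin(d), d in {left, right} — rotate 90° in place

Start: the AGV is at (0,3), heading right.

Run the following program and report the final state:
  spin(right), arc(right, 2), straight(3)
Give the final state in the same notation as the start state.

at (-5,1), heading left

t0: at (0,3), heading right
[1] after spin(right): at (0,3), heading down
[2] after arc(right, 2): at (-2,1), heading left
[3] after straight(3): at (-5,1), heading left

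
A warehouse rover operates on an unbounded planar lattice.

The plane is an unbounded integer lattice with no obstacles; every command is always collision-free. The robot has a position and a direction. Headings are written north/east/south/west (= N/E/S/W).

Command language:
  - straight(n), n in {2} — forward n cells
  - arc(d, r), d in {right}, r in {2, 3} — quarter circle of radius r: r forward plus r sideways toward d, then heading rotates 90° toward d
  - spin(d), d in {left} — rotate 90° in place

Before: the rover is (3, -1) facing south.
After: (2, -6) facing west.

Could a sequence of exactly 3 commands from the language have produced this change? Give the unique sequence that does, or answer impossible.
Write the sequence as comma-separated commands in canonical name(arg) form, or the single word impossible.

spin(left), arc(right, 2), arc(right, 3)

key: cell and facing (now W) both changed — the 3 commands mix motion and turning
from: (3, -1) facing south
[1] after spin(left): (3, -1) facing east
[2] after arc(right, 2): (5, -3) facing south
[3] after arc(right, 3): (2, -6) facing west
no other 3-command option fits: unique.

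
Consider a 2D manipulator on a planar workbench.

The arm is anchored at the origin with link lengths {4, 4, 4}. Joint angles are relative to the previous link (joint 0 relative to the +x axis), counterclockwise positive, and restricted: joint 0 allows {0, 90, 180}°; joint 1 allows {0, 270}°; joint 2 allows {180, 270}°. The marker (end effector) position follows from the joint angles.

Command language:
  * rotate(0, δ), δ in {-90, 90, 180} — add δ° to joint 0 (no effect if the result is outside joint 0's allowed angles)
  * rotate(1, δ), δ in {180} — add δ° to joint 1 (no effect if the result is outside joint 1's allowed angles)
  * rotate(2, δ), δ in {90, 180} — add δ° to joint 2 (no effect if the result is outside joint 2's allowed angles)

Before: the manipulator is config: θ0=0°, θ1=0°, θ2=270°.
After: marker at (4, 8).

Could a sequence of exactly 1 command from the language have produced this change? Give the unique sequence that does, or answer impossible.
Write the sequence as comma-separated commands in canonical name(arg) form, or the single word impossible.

rotate(0, 90)

start: config: θ0=0°, θ1=0°, θ2=270°
[1] after rotate(0, 90): config: θ0=90°, θ1=0°, θ2=270°
no rival 1-sequence matches.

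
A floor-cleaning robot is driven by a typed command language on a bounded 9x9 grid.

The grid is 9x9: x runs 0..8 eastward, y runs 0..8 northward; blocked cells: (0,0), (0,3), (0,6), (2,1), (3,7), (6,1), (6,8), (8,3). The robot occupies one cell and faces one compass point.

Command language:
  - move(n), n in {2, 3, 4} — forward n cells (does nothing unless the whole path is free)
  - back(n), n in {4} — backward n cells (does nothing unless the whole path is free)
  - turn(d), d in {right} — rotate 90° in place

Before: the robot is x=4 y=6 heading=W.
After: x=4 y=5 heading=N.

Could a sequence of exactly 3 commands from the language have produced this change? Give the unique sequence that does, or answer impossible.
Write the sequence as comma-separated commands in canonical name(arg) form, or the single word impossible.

key: cell and facing (now N) both changed — the 3 commands mix motion and turning
t0: x=4 y=6 heading=W
step 1 (turn(right)): x=4 y=6 heading=N
step 2 (back(4)): x=4 y=2 heading=N
step 3 (move(3)): x=4 y=5 heading=N
no other 3-command option fits: unique.

turn(right), back(4), move(3)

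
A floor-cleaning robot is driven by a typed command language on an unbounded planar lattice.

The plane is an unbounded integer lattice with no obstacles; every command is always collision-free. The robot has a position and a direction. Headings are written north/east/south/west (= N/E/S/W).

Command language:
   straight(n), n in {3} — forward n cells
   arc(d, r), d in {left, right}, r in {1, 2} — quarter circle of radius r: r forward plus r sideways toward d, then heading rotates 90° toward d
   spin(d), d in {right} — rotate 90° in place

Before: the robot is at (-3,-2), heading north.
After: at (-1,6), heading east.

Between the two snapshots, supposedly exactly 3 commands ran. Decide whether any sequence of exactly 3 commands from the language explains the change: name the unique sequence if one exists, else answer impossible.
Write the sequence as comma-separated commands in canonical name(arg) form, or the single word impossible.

key: position moved to (-1,6) AND the heading swung to E — translation plus rotation needed
initial: at (-3,-2), heading north
[1] after straight(3): at (-3,1), heading north
[2] after straight(3): at (-3,4), heading north
[3] after arc(right, 2): at (-1,6), heading east
no other 3-command option fits: unique.

straight(3), straight(3), arc(right, 2)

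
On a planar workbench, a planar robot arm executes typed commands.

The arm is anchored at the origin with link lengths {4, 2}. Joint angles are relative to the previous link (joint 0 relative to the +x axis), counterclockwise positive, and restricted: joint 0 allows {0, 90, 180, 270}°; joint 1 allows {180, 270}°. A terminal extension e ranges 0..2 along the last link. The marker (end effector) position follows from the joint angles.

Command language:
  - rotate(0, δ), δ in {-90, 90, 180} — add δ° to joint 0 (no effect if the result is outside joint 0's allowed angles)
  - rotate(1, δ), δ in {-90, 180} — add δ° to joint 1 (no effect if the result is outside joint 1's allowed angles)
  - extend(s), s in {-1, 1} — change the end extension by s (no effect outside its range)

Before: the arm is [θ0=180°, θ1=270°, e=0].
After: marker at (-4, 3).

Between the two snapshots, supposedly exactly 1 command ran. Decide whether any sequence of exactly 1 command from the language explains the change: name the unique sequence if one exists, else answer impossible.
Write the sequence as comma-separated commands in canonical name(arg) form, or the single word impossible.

extend(1)

start: [θ0=180°, θ1=270°, e=0]
step 1 (extend(1)): [θ0=180°, θ1=270°, e=1]
no other 1-command option fits: unique.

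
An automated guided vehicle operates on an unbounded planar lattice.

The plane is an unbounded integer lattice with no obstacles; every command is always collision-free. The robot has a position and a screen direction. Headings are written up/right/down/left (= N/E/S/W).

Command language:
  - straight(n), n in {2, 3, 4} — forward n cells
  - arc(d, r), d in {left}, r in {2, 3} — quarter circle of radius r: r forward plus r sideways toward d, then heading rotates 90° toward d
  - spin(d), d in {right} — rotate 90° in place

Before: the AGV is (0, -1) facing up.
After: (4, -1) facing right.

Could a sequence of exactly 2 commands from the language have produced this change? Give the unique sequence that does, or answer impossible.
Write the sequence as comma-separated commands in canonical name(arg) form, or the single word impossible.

spin(right), straight(4)

key: position moved to (4,-1) AND the heading swung to E — translation plus rotation needed
begin: (0, -1) facing up
t=1 spin(right) ⇒ (0, -1) facing right
t=2 straight(4) ⇒ (4, -1) facing right
no other 2-command option fits: unique.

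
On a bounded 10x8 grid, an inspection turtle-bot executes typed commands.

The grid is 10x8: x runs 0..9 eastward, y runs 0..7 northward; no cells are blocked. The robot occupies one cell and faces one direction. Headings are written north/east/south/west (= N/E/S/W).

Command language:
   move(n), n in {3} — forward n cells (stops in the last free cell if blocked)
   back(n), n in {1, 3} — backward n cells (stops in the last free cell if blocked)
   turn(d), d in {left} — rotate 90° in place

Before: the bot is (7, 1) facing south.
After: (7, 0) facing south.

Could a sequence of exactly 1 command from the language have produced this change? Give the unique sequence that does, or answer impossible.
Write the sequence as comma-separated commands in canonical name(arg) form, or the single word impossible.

key: heading stays S — the single command does not turn
start: (7, 1) facing south
1. move(3) → (7, 0) facing south
no rival 1-sequence matches.

move(3)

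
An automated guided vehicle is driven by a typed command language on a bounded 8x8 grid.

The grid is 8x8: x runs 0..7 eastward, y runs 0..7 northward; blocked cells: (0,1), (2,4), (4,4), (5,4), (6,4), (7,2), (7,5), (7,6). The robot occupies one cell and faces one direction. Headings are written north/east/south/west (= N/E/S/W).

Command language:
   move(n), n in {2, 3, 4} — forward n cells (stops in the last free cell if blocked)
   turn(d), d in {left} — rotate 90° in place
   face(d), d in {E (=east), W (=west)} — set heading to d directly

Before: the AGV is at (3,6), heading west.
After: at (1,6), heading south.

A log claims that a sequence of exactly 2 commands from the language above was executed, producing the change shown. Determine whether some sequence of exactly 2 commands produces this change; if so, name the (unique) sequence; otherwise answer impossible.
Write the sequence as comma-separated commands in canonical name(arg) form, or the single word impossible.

key: position moved to (1,6) AND the heading swung to S — translation plus rotation needed
begin: at (3,6), heading west
[1] after move(2): at (1,6), heading west
[2] after turn(left): at (1,6), heading south
no other 2-command option fits: unique.

move(2), turn(left)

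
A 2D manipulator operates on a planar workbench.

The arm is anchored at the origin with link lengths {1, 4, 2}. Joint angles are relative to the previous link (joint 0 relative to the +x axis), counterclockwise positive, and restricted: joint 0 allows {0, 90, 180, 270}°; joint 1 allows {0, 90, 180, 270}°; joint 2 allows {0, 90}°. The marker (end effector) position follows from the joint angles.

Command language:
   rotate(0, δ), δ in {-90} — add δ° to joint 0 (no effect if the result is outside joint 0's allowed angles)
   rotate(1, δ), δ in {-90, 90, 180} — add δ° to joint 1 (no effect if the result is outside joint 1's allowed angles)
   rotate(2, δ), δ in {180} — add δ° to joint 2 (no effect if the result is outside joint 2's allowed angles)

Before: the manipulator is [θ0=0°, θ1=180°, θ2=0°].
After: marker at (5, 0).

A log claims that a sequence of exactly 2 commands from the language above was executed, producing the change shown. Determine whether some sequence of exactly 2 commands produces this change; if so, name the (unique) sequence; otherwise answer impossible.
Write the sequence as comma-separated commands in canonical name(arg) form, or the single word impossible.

t0: [θ0=0°, θ1=180°, θ2=0°]
step 1 (rotate(0, -90)): [θ0=270°, θ1=180°, θ2=0°]
step 2 (rotate(0, -90)): [θ0=180°, θ1=180°, θ2=0°]
no rival 2-sequence matches.

rotate(0, -90), rotate(0, -90)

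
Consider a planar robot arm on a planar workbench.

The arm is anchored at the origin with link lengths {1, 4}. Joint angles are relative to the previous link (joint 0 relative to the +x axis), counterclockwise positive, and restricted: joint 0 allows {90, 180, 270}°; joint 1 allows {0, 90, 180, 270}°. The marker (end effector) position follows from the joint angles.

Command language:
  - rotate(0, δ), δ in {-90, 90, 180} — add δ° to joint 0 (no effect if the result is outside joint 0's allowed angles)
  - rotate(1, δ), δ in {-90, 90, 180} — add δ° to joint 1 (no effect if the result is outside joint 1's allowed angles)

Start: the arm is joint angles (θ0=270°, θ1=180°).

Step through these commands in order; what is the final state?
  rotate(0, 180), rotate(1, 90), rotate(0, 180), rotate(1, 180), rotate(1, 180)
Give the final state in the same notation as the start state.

joint angles (θ0=270°, θ1=270°)

begin: joint angles (θ0=270°, θ1=180°)
step 1 (rotate(0, 180)): joint angles (θ0=90°, θ1=180°)
step 2 (rotate(1, 90)): joint angles (θ0=90°, θ1=270°)
step 3 (rotate(0, 180)): joint angles (θ0=270°, θ1=270°)
step 4 (rotate(1, 180)): joint angles (θ0=270°, θ1=90°)
step 5 (rotate(1, 180)): joint angles (θ0=270°, θ1=270°)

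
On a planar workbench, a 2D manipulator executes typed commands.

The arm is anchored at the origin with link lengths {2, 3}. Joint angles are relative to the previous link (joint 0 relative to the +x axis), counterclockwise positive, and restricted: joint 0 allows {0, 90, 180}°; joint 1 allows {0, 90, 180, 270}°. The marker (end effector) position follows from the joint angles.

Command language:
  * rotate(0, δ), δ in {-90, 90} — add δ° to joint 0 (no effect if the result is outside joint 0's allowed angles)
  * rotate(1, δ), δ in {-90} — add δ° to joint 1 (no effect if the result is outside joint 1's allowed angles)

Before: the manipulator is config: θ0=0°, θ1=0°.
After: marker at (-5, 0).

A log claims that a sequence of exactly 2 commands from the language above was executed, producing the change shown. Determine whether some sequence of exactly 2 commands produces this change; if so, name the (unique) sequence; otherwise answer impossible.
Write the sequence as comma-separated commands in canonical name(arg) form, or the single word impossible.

rotate(0, 90), rotate(0, 90)

t0: config: θ0=0°, θ1=0°
t=1 rotate(0, 90) ⇒ config: θ0=90°, θ1=0°
t=2 rotate(0, 90) ⇒ config: θ0=180°, θ1=0°
uniquely the one of 9 2-step routes that fits.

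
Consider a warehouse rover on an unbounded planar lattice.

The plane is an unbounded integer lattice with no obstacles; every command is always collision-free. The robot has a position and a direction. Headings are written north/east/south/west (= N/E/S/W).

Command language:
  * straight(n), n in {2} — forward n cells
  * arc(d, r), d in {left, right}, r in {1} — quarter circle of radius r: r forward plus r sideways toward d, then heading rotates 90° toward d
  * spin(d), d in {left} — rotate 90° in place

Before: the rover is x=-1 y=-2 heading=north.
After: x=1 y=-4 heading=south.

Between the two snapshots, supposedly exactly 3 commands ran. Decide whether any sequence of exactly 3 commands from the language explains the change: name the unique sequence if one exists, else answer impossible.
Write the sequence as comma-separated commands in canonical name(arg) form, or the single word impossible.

key: running straight(2) before arc(right, 1) would end elsewhere — order is forced
begin: x=-1 y=-2 heading=north
[1] after arc(right, 1): x=0 y=-1 heading=east
[2] after arc(right, 1): x=1 y=-2 heading=south
[3] after straight(2): x=1 y=-4 heading=south
all 64 alternatives checked — unique.

arc(right, 1), arc(right, 1), straight(2)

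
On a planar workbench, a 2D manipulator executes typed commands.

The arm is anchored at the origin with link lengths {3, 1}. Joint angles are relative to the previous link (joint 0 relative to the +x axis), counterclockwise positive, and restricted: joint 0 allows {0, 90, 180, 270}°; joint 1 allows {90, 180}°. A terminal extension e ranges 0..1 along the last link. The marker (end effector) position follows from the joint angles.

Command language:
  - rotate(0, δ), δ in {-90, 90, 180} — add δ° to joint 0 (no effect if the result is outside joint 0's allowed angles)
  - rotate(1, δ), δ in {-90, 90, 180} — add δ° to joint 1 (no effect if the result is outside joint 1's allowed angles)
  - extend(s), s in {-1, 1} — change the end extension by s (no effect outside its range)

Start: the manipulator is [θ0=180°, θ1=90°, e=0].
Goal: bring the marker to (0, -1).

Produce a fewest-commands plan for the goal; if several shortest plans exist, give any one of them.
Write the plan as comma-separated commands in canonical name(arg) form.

t0: [θ0=180°, θ1=90°, e=0]
1. rotate(1, 90) → [θ0=180°, θ1=180°, e=0]
2. extend(1) → [θ0=180°, θ1=180°, e=1]
3. rotate(0, 90) → [θ0=270°, θ1=180°, e=1]
shorter routes all fall short; 3 is best.

rotate(1, 90), extend(1), rotate(0, 90)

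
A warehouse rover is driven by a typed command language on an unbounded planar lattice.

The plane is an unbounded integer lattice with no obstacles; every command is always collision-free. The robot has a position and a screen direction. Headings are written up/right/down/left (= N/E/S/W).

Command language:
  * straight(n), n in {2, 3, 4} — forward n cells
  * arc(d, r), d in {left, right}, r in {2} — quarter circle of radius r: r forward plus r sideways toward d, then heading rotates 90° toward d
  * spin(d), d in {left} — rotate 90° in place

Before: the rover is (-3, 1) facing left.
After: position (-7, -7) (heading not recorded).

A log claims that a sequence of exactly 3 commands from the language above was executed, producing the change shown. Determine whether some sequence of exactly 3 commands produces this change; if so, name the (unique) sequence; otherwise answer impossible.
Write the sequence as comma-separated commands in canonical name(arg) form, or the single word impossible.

key: order matters: swapping arc(left, 2) and arc(right, 2) lands elsewhere
begin: (-3, 1) facing left
step 1 (arc(left, 2)): (-5, -1) facing down
step 2 (straight(4)): (-5, -5) facing down
step 3 (arc(right, 2)): (-7, -7) facing left
no other 3-command option fits: unique.

arc(left, 2), straight(4), arc(right, 2)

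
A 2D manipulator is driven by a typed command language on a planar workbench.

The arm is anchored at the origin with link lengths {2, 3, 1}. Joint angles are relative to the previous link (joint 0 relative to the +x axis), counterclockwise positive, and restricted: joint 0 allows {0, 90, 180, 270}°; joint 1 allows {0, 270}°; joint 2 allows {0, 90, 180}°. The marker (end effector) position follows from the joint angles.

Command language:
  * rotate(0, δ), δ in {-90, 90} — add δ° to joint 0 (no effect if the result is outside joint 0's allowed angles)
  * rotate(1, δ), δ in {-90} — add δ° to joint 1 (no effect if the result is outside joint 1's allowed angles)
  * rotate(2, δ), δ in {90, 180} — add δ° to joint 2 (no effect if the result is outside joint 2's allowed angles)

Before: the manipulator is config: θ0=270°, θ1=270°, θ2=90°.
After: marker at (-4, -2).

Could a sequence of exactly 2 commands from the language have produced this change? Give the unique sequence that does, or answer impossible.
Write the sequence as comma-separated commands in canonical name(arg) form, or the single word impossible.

key: order matters: swapping rotate(2, 90) and rotate(2, 180) lands elsewhere
start: config: θ0=270°, θ1=270°, θ2=90°
step 1 (rotate(2, 90)): config: θ0=270°, θ1=270°, θ2=180°
step 2 (rotate(2, 180)): config: θ0=270°, θ1=270°, θ2=0°
all 25 alternatives checked — unique.

rotate(2, 90), rotate(2, 180)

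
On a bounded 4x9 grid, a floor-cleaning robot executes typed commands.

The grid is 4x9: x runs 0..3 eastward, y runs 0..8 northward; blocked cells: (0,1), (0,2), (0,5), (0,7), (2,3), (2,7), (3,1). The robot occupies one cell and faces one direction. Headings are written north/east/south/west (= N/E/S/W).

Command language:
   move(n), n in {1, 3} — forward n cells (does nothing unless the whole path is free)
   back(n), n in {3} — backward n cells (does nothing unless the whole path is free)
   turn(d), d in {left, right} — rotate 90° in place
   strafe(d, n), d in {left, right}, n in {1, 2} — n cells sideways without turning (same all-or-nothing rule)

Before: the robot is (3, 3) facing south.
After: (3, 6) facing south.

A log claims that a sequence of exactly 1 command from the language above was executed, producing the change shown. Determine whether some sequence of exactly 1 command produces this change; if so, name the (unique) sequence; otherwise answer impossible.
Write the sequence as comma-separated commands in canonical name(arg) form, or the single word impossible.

back(3)

key: heading stays S — the single command does not turn
t0: (3, 3) facing south
t=1 back(3) ⇒ (3, 6) facing south
no other 1-command option fits: unique.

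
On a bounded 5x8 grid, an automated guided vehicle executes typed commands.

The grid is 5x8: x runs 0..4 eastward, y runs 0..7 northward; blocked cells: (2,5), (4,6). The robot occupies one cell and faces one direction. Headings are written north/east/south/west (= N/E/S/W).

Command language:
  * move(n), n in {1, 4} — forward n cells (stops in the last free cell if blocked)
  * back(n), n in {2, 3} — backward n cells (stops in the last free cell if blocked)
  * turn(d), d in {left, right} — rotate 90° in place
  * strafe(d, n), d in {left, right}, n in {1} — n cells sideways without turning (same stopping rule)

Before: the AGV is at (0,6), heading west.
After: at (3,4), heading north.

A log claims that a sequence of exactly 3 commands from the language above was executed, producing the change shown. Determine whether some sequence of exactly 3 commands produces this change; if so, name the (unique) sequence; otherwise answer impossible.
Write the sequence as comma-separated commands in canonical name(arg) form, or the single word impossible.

key: cell and facing (now N) both changed — the 3 commands mix motion and turning
begin: at (0,6), heading west
1. back(3) → at (3,6), heading west
2. turn(right) → at (3,6), heading north
3. back(2) → at (3,4), heading north
all 512 alternatives checked — unique.

back(3), turn(right), back(2)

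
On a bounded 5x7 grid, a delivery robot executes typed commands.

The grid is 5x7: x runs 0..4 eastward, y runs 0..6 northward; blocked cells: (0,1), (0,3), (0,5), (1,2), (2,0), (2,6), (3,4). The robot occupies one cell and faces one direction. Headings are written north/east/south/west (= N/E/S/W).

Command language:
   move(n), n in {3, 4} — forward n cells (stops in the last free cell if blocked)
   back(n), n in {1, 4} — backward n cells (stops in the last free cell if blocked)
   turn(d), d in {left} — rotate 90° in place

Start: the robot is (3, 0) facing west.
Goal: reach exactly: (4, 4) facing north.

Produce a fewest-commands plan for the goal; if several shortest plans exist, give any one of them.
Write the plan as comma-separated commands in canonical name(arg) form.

begin: (3, 0) facing west
t=1 back(1) ⇒ (4, 0) facing west
t=2 turn(left) ⇒ (4, 0) facing south
t=3 back(4) ⇒ (4, 4) facing south
t=4 turn(left) ⇒ (4, 4) facing east
t=5 turn(left) ⇒ (4, 4) facing north
nothing shorter than 5 reaches the goal.

back(1), turn(left), back(4), turn(left), turn(left)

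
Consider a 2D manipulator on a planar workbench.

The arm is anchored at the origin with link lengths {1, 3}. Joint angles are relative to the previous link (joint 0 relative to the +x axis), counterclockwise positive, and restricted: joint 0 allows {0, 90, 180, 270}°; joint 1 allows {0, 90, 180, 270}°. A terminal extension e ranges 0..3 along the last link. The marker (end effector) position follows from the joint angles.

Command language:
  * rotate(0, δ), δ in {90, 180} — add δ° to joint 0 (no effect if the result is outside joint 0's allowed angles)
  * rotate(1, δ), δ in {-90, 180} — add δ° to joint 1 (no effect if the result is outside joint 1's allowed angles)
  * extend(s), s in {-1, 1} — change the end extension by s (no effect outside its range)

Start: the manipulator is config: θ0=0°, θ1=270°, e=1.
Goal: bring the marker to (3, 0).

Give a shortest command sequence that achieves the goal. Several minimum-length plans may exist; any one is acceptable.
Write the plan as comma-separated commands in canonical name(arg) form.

initial: config: θ0=0°, θ1=270°, e=1
1. rotate(0, 180) → config: θ0=180°, θ1=270°, e=1
2. rotate(1, -90) → config: θ0=180°, θ1=180°, e=1
no 1-step plan works, so 2 is optimal.

rotate(0, 180), rotate(1, -90)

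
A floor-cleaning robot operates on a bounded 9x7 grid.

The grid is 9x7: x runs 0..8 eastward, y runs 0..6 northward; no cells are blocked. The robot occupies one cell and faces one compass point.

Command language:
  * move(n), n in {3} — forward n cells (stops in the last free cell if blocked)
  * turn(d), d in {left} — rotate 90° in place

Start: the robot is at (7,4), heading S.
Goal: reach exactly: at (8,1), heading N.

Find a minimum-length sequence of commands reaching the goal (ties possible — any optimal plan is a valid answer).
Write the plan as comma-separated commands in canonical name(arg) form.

move(3), turn(left), move(3), turn(left)

initial: at (7,4), heading S
step 1 (move(3)): at (7,1), heading S
step 2 (turn(left)): at (7,1), heading E
step 3 (move(3)): at (8,1), heading E
step 4 (turn(left)): at (8,1), heading N
nothing shorter than 4 reaches the goal.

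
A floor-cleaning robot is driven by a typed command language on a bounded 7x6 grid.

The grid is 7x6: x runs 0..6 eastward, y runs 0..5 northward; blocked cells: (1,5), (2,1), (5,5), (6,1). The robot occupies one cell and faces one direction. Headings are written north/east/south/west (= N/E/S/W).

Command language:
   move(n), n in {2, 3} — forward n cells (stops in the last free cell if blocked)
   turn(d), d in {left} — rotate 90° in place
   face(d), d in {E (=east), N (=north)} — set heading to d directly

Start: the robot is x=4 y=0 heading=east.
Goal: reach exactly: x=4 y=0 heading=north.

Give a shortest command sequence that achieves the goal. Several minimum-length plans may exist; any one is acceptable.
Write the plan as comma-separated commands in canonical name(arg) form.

turn(left)

start: x=4 y=0 heading=east
step 1 (turn(left)): x=4 y=0 heading=north
shorter routes all fall short; 1 is best.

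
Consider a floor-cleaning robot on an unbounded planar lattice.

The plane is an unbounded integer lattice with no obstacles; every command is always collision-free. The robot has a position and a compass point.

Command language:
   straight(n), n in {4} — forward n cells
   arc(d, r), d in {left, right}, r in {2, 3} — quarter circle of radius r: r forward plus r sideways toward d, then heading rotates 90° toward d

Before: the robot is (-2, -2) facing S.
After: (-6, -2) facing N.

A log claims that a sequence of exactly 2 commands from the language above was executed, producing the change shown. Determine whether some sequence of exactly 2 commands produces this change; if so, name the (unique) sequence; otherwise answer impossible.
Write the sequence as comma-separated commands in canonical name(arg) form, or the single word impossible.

arc(right, 2), arc(right, 2)

key: position moved to (-6,-2) AND the heading swung to N — translation plus rotation needed
start: (-2, -2) facing S
[1] after arc(right, 2): (-4, -4) facing W
[2] after arc(right, 2): (-6, -2) facing N
all 25 alternatives checked — unique.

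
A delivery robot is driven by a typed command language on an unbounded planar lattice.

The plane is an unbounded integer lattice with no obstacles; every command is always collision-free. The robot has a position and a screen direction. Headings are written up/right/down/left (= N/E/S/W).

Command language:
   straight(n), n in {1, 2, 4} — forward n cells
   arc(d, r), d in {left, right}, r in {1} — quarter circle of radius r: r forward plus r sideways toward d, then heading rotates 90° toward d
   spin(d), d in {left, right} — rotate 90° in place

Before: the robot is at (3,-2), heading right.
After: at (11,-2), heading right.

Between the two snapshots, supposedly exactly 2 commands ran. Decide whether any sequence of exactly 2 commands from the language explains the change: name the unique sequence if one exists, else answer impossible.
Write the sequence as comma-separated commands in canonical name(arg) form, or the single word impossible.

straight(4), straight(4)

key: still facing E at the end — nothing in the sequence rotates
initial: at (3,-2), heading right
[1] after straight(4): at (7,-2), heading right
[2] after straight(4): at (11,-2), heading right
uniquely the one of 49 2-step routes that fits.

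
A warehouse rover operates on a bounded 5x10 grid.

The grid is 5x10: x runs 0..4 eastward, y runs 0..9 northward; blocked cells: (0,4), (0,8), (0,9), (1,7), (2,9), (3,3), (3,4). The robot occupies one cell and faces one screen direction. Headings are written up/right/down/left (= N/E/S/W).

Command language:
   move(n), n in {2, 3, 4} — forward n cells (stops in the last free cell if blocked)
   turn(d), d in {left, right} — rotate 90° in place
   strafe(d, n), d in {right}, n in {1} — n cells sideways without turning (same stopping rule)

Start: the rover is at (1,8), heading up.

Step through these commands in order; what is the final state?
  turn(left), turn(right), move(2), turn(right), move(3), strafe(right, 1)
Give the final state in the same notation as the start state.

at (1,8), heading right

start: at (1,8), heading up
t=1 turn(left) ⇒ at (1,8), heading left
t=2 turn(right) ⇒ at (1,8), heading up
t=3 move(2) ⇒ at (1,9), heading up
t=4 turn(right) ⇒ at (1,9), heading right
t=5 move(3) ⇒ at (1,9), heading right
t=6 strafe(right, 1) ⇒ at (1,8), heading right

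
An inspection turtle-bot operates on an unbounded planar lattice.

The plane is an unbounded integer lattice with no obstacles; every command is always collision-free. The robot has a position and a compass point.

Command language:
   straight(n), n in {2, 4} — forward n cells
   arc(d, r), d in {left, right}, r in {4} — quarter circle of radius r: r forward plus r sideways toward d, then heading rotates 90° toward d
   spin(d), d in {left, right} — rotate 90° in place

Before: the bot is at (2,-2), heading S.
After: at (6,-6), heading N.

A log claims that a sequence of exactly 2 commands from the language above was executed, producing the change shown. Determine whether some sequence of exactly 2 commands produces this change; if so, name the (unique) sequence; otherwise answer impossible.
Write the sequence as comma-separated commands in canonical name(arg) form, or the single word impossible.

arc(left, 4), spin(left)

key: cell and facing (now N) both changed — the 2 commands mix motion and turning
initial: at (2,-2), heading S
step 1 (arc(left, 4)): at (6,-6), heading E
step 2 (spin(left)): at (6,-6), heading N
no other 2-command option fits: unique.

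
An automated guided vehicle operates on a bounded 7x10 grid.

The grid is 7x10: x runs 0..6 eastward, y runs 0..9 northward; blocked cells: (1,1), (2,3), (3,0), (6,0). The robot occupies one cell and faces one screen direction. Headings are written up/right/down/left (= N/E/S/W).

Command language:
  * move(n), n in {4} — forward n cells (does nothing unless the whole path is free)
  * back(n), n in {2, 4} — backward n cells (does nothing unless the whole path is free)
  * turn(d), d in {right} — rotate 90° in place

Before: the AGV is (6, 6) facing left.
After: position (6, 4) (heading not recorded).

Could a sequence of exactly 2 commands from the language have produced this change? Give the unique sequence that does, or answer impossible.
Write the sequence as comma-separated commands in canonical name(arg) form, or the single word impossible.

turn(right), back(2)

key: running back(2) before turn(right) would end elsewhere — order is forced
initial: (6, 6) facing left
1. turn(right) → (6, 6) facing up
2. back(2) → (6, 4) facing up
all 16 alternatives checked — unique.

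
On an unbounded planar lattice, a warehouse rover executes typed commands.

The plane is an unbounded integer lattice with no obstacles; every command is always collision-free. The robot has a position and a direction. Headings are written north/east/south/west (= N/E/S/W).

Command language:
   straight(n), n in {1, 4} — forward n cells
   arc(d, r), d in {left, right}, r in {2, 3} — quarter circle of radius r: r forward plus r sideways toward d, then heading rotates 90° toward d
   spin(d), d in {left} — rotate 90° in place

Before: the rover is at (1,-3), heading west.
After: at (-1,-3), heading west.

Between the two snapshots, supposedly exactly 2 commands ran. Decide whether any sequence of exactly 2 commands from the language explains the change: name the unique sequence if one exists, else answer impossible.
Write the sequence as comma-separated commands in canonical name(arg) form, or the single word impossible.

straight(1), straight(1)

key: still facing W at the end — nothing in the sequence rotates
initial: at (1,-3), heading west
t=1 straight(1) ⇒ at (0,-3), heading west
t=2 straight(1) ⇒ at (-1,-3), heading west
no rival 2-sequence matches.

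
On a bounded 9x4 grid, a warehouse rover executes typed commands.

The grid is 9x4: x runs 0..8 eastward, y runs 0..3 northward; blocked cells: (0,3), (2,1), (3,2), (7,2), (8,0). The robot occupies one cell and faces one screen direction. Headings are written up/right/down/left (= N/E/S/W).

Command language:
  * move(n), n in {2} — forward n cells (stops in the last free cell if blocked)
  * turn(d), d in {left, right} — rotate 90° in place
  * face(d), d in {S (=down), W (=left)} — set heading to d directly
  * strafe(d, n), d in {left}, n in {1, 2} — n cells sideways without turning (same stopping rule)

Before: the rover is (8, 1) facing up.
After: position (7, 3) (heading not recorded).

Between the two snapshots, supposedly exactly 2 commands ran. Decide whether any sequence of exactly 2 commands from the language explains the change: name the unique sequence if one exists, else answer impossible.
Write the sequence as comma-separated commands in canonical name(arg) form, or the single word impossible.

move(2), strafe(left, 1)

key: order matters: swapping move(2) and strafe(left, 1) lands elsewhere
t0: (8, 1) facing up
t=1 move(2) ⇒ (8, 3) facing up
t=2 strafe(left, 1) ⇒ (7, 3) facing up
uniquely the one of 49 2-step routes that fits.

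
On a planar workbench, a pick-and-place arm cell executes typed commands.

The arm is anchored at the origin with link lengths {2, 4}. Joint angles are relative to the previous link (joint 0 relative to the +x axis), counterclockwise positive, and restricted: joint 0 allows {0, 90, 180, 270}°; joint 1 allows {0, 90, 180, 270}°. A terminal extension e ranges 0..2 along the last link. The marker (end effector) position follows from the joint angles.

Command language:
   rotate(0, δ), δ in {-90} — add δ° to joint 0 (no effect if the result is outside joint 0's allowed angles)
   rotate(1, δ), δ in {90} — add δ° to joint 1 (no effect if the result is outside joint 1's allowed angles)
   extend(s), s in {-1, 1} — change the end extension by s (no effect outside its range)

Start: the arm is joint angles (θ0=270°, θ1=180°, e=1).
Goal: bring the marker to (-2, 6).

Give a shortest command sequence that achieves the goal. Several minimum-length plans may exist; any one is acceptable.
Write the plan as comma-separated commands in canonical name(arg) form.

extend(1), rotate(1, 90), rotate(0, -90)

begin: joint angles (θ0=270°, θ1=180°, e=1)
1. extend(1) → joint angles (θ0=270°, θ1=180°, e=2)
2. rotate(1, 90) → joint angles (θ0=270°, θ1=270°, e=2)
3. rotate(0, -90) → joint angles (θ0=180°, θ1=270°, e=2)
no 2-step plan works, so 3 is optimal.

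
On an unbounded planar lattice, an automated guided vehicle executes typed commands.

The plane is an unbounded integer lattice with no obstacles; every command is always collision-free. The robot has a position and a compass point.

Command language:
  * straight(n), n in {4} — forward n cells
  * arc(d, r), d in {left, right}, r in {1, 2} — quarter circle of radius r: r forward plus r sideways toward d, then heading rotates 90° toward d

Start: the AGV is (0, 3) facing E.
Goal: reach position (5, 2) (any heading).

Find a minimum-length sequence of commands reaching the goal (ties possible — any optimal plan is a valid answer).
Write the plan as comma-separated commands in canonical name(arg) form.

t0: (0, 3) facing E
1. straight(4) → (4, 3) facing E
2. arc(right, 1) → (5, 2) facing S
no 1-step plan works, so 2 is optimal.

straight(4), arc(right, 1)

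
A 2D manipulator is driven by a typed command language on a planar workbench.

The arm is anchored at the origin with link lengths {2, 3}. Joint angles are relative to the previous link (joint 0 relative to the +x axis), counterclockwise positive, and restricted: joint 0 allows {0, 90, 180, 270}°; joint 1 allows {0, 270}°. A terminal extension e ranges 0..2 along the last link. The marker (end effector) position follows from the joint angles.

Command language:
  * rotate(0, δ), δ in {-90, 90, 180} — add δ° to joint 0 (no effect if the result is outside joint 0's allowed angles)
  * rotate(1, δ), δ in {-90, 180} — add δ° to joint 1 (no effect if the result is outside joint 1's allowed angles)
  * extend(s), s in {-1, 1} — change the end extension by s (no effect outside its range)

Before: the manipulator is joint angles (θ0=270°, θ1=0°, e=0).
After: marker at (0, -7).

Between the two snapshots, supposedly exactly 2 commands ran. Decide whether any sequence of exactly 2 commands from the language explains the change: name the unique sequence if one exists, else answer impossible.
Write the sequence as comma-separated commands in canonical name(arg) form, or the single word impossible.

initial: joint angles (θ0=270°, θ1=0°, e=0)
step 1 (extend(1)): joint angles (θ0=270°, θ1=0°, e=1)
step 2 (extend(1)): joint angles (θ0=270°, θ1=0°, e=2)
no rival 2-sequence matches.

extend(1), extend(1)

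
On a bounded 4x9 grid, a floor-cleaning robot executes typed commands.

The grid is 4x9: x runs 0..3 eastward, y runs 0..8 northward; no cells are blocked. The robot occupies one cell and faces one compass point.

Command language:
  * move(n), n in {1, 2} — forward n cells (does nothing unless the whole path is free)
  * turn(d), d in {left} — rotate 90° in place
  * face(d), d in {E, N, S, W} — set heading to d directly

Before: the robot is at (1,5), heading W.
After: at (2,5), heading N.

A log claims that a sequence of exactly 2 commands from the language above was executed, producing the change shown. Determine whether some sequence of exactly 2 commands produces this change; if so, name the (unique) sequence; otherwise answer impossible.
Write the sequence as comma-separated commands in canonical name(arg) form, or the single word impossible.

impossible

no 2-step route produces this change.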